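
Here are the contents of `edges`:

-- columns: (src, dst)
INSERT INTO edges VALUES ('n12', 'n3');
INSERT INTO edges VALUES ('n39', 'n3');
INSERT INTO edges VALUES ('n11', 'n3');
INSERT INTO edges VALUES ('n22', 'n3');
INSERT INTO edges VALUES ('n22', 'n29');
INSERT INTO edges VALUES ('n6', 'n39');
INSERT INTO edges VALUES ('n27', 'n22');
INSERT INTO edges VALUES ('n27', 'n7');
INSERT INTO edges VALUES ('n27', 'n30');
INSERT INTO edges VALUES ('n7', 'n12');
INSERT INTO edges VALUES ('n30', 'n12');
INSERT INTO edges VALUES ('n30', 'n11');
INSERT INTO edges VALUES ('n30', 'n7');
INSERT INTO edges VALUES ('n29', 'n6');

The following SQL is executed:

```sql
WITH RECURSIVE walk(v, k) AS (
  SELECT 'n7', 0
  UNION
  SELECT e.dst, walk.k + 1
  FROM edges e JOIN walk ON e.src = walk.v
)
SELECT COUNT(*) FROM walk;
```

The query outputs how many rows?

3

Base: (n7, k=0).
Iteration 1: edges from {n7} -> (n12, k=1).
Iteration 2: edges from {n12} -> (n3, k=2).
Iteration 3: no outgoing edges from {n3}; recursion stops.
Total rows emitted: 3.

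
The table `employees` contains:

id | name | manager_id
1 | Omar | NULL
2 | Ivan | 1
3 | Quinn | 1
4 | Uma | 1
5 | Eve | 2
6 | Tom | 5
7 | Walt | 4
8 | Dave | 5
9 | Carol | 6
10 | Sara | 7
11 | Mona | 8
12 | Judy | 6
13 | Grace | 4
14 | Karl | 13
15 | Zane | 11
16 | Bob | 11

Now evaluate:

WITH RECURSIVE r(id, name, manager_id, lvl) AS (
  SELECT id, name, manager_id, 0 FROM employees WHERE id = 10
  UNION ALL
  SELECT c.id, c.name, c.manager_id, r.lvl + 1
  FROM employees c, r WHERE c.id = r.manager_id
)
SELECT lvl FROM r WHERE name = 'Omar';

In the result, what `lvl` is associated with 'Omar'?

3

Base: id=10 (Sara), manager_id=7, lvl 0.
Iteration 1: join on id=7 -> Walt (id 7, manager_id=4, lvl 1).
Iteration 2: join on id=4 -> Uma (id 4, manager_id=1, lvl 2).
Iteration 3: join on id=1 -> Omar (id 1, manager_id=NULL, lvl 3).
Iteration 4: manager_id is NULL; no match; recursion stops.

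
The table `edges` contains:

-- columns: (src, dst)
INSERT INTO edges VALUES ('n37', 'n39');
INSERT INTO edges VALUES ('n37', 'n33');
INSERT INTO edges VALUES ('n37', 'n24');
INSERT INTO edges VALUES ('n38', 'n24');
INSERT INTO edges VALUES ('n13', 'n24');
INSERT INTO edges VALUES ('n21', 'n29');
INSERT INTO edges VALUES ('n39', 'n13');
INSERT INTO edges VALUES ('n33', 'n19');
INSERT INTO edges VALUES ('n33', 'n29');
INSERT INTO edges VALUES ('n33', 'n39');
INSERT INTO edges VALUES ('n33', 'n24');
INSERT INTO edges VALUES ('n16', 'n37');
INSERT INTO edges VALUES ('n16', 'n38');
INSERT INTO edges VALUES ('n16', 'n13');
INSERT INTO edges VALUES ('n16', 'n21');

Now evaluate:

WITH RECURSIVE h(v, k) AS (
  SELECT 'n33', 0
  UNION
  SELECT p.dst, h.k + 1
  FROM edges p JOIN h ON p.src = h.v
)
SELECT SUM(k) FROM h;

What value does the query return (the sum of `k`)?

9

Base: (n33, k=0).
Iteration 1: edges from {n33} -> (n19, k=1), (n24, k=1), (n29, k=1), (n39, k=1).
Iteration 2: edges from {n19,n24,n29,n39} -> (n13, k=2).
Iteration 3: edges from {n13} -> (n24, k=3).
Iteration 4: no outgoing edges from {n24}; recursion stops.
SUM(k) = 0 + 1 + 1 + 1 + 1 + 2 + 3 = 9.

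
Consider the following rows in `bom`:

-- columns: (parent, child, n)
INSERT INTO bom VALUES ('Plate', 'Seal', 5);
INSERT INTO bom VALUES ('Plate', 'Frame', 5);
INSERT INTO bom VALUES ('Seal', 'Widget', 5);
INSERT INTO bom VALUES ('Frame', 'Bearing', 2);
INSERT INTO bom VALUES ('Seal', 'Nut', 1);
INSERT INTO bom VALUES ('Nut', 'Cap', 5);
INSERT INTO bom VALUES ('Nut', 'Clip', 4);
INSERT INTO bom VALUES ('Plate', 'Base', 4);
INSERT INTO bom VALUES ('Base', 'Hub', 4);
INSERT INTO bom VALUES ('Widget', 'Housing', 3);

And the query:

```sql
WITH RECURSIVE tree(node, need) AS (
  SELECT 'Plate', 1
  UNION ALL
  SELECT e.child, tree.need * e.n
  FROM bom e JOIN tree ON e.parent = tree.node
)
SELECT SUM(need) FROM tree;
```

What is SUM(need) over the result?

Base: (Plate, need=1).
Iteration 1: components of {Plate} -> Base = 1*4 = 4, Frame = 1*5 = 5, Seal = 1*5 = 5.
Iteration 2: components of {Base,Frame,Seal} -> Bearing = 5*2 = 10, Hub = 4*4 = 16, Nut = 5*1 = 5, Widget = 5*5 = 25.
Iteration 3: components of {Bearing,Hub,Nut,Widget} -> Cap = 5*5 = 25, Clip = 5*4 = 20, Housing = 25*3 = 75.
Iteration 4: no further components; recursion stops.
SUM(need) = 1 + 5 + 5 + 4 + 25 + 5 + 10 + 16 + 75 + 25 + 20 = 191.

191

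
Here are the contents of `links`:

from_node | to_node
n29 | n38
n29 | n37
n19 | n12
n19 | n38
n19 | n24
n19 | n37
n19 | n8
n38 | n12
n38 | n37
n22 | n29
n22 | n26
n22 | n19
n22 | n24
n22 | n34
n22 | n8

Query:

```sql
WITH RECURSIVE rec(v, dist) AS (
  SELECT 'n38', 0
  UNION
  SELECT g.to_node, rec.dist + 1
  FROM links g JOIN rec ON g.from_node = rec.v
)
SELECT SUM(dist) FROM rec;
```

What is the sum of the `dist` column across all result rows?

2

Base: (n38, dist=0).
Iteration 1: edges from {n38} -> (n12, dist=1), (n37, dist=1).
Iteration 2: no outgoing edges from {n12,n37}; recursion stops.
SUM(dist) = 0 + 1 + 1 = 2.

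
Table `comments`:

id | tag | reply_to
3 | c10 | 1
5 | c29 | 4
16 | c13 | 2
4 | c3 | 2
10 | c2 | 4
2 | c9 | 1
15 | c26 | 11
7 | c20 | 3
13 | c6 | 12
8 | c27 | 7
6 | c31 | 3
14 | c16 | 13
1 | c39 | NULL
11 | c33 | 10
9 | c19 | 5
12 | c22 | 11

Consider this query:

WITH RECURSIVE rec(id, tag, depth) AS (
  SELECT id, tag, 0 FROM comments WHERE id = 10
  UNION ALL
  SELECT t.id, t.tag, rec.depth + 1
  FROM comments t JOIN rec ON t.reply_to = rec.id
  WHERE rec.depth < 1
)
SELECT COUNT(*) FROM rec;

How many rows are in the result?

2

Base: id=10 (c2) at depth 0.
Iteration 1: rows with reply_to in {10} -> c33 (id 11, depth 1).
Iteration 2: depth < 1 fails for all current rows; recursion stops.
Total rows emitted: 2.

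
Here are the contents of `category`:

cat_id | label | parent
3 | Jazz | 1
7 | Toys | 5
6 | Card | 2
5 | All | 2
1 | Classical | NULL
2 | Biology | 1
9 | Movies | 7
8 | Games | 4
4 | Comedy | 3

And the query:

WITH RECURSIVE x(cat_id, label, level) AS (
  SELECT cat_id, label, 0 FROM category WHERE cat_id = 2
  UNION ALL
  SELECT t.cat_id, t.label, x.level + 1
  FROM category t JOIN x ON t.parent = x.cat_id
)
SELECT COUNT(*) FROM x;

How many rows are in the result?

Base: cat_id=2 (Biology) at level 0.
Iteration 1: rows with parent in {2} -> All (id 5, level 1), Card (id 6, level 1).
Iteration 2: rows with parent in {5,6} -> Toys (id 7, level 2).
Iteration 3: rows with parent in {7} -> Movies (id 9, level 3).
Iteration 4: no rows with parent in {9}; recursion stops.
Total rows emitted: 5.

5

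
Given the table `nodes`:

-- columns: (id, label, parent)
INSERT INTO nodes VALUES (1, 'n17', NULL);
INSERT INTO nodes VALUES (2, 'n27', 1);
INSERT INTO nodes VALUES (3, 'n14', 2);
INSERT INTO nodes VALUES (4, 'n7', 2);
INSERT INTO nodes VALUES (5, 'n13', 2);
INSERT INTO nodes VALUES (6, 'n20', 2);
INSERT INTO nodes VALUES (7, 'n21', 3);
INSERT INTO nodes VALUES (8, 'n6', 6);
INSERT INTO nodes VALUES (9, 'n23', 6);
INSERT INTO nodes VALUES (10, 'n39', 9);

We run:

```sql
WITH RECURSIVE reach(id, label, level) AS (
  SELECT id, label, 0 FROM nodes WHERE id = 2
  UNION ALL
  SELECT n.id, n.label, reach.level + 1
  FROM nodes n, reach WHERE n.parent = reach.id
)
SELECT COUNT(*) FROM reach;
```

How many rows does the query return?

Base: id=2 (n27) at level 0.
Iteration 1: rows with parent in {2} -> n14 (id 3, level 1), n7 (id 4, level 1), n13 (id 5, level 1), n20 (id 6, level 1).
Iteration 2: rows with parent in {3,4,5,6} -> n21 (id 7, level 2), n6 (id 8, level 2), n23 (id 9, level 2).
Iteration 3: rows with parent in {7,8,9} -> n39 (id 10, level 3).
Iteration 4: no rows with parent in {10}; recursion stops.
Total rows emitted: 9.

9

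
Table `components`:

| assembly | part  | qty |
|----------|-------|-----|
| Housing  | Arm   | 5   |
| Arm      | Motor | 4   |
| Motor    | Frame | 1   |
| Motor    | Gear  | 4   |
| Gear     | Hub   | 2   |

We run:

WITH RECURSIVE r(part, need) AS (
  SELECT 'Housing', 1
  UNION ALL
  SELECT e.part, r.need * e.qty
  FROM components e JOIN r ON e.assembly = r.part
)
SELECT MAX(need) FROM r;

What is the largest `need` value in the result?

160

Base: (Housing, need=1).
Iteration 1: components of {Housing} -> Arm = 1*5 = 5.
Iteration 2: components of {Arm} -> Motor = 5*4 = 20.
Iteration 3: components of {Motor} -> Frame = 20*1 = 20, Gear = 20*4 = 80.
Iteration 4: components of {Frame,Gear} -> Hub = 80*2 = 160.
Iteration 5: no further components; recursion stops.
need values: 1, 5, 20, 20, 80, 160; the maximum is 160.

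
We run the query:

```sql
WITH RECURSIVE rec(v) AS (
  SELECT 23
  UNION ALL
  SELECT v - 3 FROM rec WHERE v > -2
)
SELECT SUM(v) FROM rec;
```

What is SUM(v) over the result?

95

Base: v=23.
Iteration 1: 23 > -2 holds -> v = 23 - 3 = 20.
Iteration 2: 20 > -2 holds -> v = 20 - 3 = 17.
Iteration 3: 17 > -2 holds -> v = 17 - 3 = 14.
Iteration 4: 14 > -2 holds -> v = 14 - 3 = 11.
Iteration 5: 11 > -2 holds -> v = 11 - 3 = 8.
Iteration 6: 8 > -2 holds -> v = 8 - 3 = 5.
Iteration 7: 5 > -2 holds -> v = 5 - 3 = 2.
Iteration 8: 2 > -2 holds -> v = 2 - 3 = -1.
Iteration 9: -1 > -2 holds -> v = -1 - 3 = -4.
Iteration 10: -4 > -2 fails; recursion stops.
SUM(v) = 23 + 20 + 17 + 14 + 11 + 8 + 5 + 2 + -1 + -4 = 95.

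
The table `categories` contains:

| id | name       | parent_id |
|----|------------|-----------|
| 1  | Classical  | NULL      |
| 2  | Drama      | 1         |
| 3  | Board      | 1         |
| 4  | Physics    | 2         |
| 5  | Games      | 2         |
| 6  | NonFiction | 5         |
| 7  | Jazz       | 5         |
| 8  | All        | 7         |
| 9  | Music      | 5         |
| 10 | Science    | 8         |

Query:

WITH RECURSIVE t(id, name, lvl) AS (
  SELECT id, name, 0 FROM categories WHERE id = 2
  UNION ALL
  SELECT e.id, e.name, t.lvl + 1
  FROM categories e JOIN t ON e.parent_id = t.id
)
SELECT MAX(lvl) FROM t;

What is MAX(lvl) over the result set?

Base: id=2 (Drama) at lvl 0.
Iteration 1: rows with parent_id in {2} -> Physics (id 4, lvl 1), Games (id 5, lvl 1).
Iteration 2: rows with parent_id in {4,5} -> NonFiction (id 6, lvl 2), Jazz (id 7, lvl 2), Music (id 9, lvl 2).
Iteration 3: rows with parent_id in {6,7,9} -> All (id 8, lvl 3).
Iteration 4: rows with parent_id in {8} -> Science (id 10, lvl 4).
Iteration 5: no rows with parent_id in {10}; recursion stops.
lvl values: 0, 1, 1, 2, 2, 2, 3, 4; the maximum is 4.

4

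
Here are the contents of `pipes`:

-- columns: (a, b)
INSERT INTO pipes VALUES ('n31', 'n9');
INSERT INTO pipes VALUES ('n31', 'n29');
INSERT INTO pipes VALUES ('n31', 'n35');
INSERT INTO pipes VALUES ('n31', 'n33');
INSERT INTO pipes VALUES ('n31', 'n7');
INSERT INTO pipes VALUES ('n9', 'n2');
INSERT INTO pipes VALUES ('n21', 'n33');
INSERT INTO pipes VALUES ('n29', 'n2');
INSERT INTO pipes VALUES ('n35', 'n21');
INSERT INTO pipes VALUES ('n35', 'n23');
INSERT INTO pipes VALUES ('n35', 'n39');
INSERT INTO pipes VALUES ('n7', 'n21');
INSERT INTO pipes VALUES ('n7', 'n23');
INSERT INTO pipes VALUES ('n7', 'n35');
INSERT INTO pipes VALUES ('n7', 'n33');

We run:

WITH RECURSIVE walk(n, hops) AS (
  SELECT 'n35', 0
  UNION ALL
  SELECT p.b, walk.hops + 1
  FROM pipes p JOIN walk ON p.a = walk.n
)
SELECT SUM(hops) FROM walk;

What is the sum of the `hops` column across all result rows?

Base: (n35, hops=0).
Iteration 1: edges from {n35} -> (n21, hops=1), (n23, hops=1), (n39, hops=1).
Iteration 2: edges from {n21,n23,n39} -> (n33, hops=2).
Iteration 3: no outgoing edges from {n33}; recursion stops.
SUM(hops) = 0 + 1 + 1 + 1 + 2 = 5.

5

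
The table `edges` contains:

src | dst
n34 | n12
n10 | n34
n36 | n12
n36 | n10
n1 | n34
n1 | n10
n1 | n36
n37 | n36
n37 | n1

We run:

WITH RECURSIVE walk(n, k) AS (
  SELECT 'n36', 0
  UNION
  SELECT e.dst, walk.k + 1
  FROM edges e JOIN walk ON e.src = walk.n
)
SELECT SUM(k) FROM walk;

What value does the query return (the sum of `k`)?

7

Base: (n36, k=0).
Iteration 1: edges from {n36} -> (n10, k=1), (n12, k=1).
Iteration 2: edges from {n10,n12} -> (n34, k=2).
Iteration 3: edges from {n34} -> (n12, k=3).
Iteration 4: no outgoing edges from {n12}; recursion stops.
SUM(k) = 0 + 1 + 1 + 2 + 3 = 7.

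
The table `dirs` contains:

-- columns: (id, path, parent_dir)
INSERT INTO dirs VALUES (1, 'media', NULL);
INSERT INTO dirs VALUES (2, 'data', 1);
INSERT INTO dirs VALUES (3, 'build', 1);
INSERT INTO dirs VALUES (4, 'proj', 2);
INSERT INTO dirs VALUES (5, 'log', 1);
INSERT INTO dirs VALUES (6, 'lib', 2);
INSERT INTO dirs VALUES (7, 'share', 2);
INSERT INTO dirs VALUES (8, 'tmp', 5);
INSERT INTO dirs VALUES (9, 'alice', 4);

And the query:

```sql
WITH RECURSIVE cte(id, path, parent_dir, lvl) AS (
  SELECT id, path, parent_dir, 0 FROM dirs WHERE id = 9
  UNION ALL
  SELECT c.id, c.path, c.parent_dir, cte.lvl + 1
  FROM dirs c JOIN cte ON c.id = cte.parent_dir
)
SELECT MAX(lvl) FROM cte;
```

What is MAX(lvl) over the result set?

3

Base: id=9 (alice), parent_dir=4, lvl 0.
Iteration 1: join on id=4 -> proj (id 4, parent_dir=2, lvl 1).
Iteration 2: join on id=2 -> data (id 2, parent_dir=1, lvl 2).
Iteration 3: join on id=1 -> media (id 1, parent_dir=NULL, lvl 3).
Iteration 4: parent_dir is NULL; no match; recursion stops.
lvl values: 0, 1, 2, 3; the maximum is 3.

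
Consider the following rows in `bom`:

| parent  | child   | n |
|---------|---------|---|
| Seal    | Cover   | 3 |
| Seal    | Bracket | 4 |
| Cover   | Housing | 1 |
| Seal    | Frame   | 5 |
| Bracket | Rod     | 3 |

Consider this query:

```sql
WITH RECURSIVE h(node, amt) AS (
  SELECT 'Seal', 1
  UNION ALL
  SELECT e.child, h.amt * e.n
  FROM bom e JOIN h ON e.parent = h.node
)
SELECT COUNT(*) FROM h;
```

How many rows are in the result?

6

Base: (Seal, amt=1).
Iteration 1: components of {Seal} -> Bracket = 1*4 = 4, Cover = 1*3 = 3, Frame = 1*5 = 5.
Iteration 2: components of {Bracket,Cover,Frame} -> Housing = 3*1 = 3, Rod = 4*3 = 12.
Iteration 3: no further components; recursion stops.
Total rows emitted: 6.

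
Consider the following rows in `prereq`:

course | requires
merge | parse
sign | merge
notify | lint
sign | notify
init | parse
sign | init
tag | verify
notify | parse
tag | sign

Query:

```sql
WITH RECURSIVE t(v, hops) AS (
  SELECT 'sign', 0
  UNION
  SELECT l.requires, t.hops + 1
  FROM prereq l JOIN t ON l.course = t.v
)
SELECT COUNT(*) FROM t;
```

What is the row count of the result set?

6

Base: (sign, hops=0).
Iteration 1: edges from {sign} -> (init, hops=1), (merge, hops=1), (notify, hops=1).
Iteration 2: edges from {init,merge,notify} -> (lint, hops=2), (parse, hops=2). [UNION drops 2 duplicate row(s)]
Iteration 3: no outgoing edges from {lint,parse}; recursion stops.
Total rows emitted: 6.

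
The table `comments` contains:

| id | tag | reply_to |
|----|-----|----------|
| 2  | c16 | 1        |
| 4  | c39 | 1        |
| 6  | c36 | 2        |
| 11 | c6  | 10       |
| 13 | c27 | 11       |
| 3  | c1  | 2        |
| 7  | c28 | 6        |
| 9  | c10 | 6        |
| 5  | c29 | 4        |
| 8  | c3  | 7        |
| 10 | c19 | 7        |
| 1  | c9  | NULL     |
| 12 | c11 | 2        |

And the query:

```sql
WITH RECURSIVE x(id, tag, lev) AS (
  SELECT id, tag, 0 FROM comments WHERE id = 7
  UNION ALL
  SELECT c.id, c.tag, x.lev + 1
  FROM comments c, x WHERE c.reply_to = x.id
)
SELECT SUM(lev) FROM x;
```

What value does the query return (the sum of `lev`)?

Base: id=7 (c28) at lev 0.
Iteration 1: rows with reply_to in {7} -> c3 (id 8, lev 1), c19 (id 10, lev 1).
Iteration 2: rows with reply_to in {8,10} -> c6 (id 11, lev 2).
Iteration 3: rows with reply_to in {11} -> c27 (id 13, lev 3).
Iteration 4: no rows with reply_to in {13}; recursion stops.
SUM(lev) = 0 + 1 + 1 + 2 + 3 = 7.

7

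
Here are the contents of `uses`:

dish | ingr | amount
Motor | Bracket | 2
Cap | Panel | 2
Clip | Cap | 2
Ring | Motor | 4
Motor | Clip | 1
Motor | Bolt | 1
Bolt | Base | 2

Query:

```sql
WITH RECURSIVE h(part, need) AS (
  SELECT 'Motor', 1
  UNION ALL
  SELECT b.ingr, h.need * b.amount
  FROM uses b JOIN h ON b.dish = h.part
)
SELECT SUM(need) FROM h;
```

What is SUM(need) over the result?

Base: (Motor, need=1).
Iteration 1: components of {Motor} -> Bolt = 1*1 = 1, Bracket = 1*2 = 2, Clip = 1*1 = 1.
Iteration 2: components of {Bolt,Bracket,Clip} -> Base = 1*2 = 2, Cap = 1*2 = 2.
Iteration 3: components of {Base,Cap} -> Panel = 2*2 = 4.
Iteration 4: no further components; recursion stops.
SUM(need) = 1 + 1 + 1 + 2 + 2 + 2 + 4 = 13.

13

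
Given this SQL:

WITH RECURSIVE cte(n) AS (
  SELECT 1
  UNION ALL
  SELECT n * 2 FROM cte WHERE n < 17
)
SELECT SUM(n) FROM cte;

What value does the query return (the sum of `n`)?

63

Base: n=1.
Iteration 1: 1 < 17 holds -> n = 1 * 2 = 2.
Iteration 2: 2 < 17 holds -> n = 2 * 2 = 4.
Iteration 3: 4 < 17 holds -> n = 4 * 2 = 8.
Iteration 4: 8 < 17 holds -> n = 8 * 2 = 16.
Iteration 5: 16 < 17 holds -> n = 16 * 2 = 32.
Iteration 6: 32 < 17 fails; recursion stops.
SUM(n) = 1 + 2 + 4 + 8 + 16 + 32 = 63.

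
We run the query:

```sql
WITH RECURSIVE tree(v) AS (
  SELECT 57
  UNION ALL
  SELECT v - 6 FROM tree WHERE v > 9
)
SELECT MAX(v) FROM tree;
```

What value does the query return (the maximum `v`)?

Base: v=57.
Iteration 1: 57 > 9 holds -> v = 57 - 6 = 51.
Iteration 2: 51 > 9 holds -> v = 51 - 6 = 45.
Iteration 3: 45 > 9 holds -> v = 45 - 6 = 39.
Iteration 4: 39 > 9 holds -> v = 39 - 6 = 33.
Iteration 5: 33 > 9 holds -> v = 33 - 6 = 27.
Iteration 6: 27 > 9 holds -> v = 27 - 6 = 21.
Iteration 7: 21 > 9 holds -> v = 21 - 6 = 15.
Iteration 8: 15 > 9 holds -> v = 15 - 6 = 9.
Iteration 9: 9 > 9 fails; recursion stops.
v values: 57, 51, 45, 39, 33, 27, 21, 15, 9; the maximum is 57.

57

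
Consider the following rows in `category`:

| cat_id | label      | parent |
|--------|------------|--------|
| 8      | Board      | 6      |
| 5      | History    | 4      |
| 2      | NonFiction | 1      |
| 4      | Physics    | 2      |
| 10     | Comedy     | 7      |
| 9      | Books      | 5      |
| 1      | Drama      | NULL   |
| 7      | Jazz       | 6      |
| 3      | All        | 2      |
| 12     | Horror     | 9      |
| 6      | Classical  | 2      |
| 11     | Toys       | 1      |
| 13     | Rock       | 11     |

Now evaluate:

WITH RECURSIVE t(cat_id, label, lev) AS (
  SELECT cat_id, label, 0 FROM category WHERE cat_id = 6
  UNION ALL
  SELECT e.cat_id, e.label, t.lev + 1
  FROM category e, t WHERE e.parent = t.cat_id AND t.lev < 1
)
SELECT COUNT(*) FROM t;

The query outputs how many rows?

Base: cat_id=6 (Classical) at lev 0.
Iteration 1: rows with parent in {6} -> Jazz (id 7, lev 1), Board (id 8, lev 1).
Iteration 2: lev < 1 fails for all current rows; recursion stops.
Total rows emitted: 3.

3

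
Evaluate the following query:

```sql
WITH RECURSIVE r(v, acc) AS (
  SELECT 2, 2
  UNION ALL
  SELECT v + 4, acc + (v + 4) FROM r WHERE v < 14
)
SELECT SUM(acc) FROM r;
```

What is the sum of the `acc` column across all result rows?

Base: v=2, acc=2.
Iteration 1: 2 < 14 holds -> v = 2 + 4 = 6, acc = 2 + 6 = 8.
Iteration 2: 6 < 14 holds -> v = 6 + 4 = 10, acc = 8 + 10 = 18.
Iteration 3: 10 < 14 holds -> v = 10 + 4 = 14, acc = 18 + 14 = 32.
Iteration 4: 14 < 14 fails; recursion stops.
SUM(acc) = 2 + 8 + 18 + 32 = 60.

60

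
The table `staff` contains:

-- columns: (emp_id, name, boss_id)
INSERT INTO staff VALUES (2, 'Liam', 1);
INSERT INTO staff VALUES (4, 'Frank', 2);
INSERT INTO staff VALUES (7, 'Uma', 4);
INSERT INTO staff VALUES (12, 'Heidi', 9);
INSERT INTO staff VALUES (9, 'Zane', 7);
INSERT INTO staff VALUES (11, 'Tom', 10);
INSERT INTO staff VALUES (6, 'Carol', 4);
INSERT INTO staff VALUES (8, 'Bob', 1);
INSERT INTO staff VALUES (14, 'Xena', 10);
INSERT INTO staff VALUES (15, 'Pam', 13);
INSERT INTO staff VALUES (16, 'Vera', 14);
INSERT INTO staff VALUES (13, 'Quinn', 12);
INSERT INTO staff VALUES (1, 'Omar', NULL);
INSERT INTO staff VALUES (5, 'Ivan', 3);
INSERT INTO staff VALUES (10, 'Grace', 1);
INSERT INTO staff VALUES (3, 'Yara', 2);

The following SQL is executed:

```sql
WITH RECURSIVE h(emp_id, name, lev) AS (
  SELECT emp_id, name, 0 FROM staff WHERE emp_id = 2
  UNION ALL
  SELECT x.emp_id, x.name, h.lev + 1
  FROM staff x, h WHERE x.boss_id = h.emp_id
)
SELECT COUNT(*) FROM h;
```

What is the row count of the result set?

10

Base: emp_id=2 (Liam) at lev 0.
Iteration 1: rows with boss_id in {2} -> Yara (id 3, lev 1), Frank (id 4, lev 1).
Iteration 2: rows with boss_id in {3,4} -> Ivan (id 5, lev 2), Carol (id 6, lev 2), Uma (id 7, lev 2).
Iteration 3: rows with boss_id in {5,6,7} -> Zane (id 9, lev 3).
Iteration 4: rows with boss_id in {9} -> Heidi (id 12, lev 4).
Iteration 5: rows with boss_id in {12} -> Quinn (id 13, lev 5).
Iteration 6: rows with boss_id in {13} -> Pam (id 15, lev 6).
Iteration 7: no rows with boss_id in {15}; recursion stops.
Total rows emitted: 10.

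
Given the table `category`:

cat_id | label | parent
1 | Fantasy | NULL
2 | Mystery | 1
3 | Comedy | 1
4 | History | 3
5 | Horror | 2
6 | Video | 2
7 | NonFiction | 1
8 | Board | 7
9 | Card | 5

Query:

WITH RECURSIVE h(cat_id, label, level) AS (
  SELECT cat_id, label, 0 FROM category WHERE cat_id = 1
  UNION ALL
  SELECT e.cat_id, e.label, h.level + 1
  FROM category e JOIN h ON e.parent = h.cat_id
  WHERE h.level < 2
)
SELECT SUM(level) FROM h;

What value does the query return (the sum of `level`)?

Base: cat_id=1 (Fantasy) at level 0.
Iteration 1: rows with parent in {1} -> Mystery (id 2, level 1), Comedy (id 3, level 1), NonFiction (id 7, level 1).
Iteration 2: rows with parent in {2,3,7} -> History (id 4, level 2), Horror (id 5, level 2), Video (id 6, level 2), Board (id 8, level 2).
Iteration 3: level < 2 fails for all current rows; recursion stops.
SUM(level) = 0 + 1 + 1 + 1 + 2 + 2 + 2 + 2 = 11.

11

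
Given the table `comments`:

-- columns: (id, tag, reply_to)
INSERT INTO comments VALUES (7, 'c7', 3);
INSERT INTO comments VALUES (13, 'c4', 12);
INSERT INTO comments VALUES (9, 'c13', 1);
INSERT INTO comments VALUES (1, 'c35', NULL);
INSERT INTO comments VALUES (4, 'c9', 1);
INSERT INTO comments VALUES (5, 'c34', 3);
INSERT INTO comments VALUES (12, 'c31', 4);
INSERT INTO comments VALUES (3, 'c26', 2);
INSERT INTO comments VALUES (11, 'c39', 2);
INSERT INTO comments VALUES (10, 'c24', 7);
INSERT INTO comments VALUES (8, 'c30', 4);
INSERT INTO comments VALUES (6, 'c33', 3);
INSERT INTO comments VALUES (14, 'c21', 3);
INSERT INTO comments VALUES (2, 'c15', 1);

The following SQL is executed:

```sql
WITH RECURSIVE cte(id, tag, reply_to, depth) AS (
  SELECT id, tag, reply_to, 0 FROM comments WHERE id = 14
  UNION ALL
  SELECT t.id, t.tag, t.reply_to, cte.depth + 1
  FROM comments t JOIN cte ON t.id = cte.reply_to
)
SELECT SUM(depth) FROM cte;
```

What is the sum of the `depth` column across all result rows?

6

Base: id=14 (c21), reply_to=3, depth 0.
Iteration 1: join on id=3 -> c26 (id 3, reply_to=2, depth 1).
Iteration 2: join on id=2 -> c15 (id 2, reply_to=1, depth 2).
Iteration 3: join on id=1 -> c35 (id 1, reply_to=NULL, depth 3).
Iteration 4: reply_to is NULL; no match; recursion stops.
SUM(depth) = 0 + 1 + 2 + 3 = 6.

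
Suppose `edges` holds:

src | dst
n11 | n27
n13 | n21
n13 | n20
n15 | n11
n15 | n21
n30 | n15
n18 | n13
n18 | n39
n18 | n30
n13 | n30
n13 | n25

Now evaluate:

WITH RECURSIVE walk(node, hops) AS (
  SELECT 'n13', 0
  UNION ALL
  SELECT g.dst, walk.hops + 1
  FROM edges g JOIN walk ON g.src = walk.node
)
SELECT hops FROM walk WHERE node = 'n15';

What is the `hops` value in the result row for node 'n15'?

Base: (n13, hops=0).
Iteration 1: edges from {n13} -> (n20, hops=1), (n21, hops=1), (n25, hops=1), (n30, hops=1).
Iteration 2: edges from {n20,n21,n25,n30} -> (n15, hops=2).
Iteration 3: edges from {n15} -> (n11, hops=3), (n21, hops=3).
Iteration 4: edges from {n11,n21} -> (n27, hops=4).
Iteration 5: no outgoing edges from {n27}; recursion stops.

2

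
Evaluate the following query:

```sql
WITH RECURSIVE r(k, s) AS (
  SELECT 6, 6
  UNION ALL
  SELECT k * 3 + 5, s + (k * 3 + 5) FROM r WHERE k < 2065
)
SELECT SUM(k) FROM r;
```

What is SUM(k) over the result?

9273

Base: k=6, s=6.
Iteration 1: 6 < 2065 holds -> k = 6 * 3 + 5 = 23, s = 6 + 23 = 29.
Iteration 2: 23 < 2065 holds -> k = 23 * 3 + 5 = 74, s = 29 + 74 = 103.
Iteration 3: 74 < 2065 holds -> k = 74 * 3 + 5 = 227, s = 103 + 227 = 330.
Iteration 4: 227 < 2065 holds -> k = 227 * 3 + 5 = 686, s = 330 + 686 = 1016.
Iteration 5: 686 < 2065 holds -> k = 686 * 3 + 5 = 2063, s = 1016 + 2063 = 3079.
Iteration 6: 2063 < 2065 holds -> k = 2063 * 3 + 5 = 6194, s = 3079 + 6194 = 9273.
Iteration 7: 6194 < 2065 fails; recursion stops.
SUM(k) = 6 + 23 + 74 + 227 + 686 + 2063 + 6194 = 9273.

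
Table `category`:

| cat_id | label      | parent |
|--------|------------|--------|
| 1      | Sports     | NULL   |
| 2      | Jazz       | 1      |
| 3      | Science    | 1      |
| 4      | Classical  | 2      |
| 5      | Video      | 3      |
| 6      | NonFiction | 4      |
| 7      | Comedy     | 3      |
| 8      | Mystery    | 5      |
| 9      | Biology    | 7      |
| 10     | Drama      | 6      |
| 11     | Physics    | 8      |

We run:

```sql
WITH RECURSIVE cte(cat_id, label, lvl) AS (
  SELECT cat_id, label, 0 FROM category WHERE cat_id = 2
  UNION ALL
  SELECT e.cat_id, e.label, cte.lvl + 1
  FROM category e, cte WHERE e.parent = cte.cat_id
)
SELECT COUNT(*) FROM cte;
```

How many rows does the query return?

4

Base: cat_id=2 (Jazz) at lvl 0.
Iteration 1: rows with parent in {2} -> Classical (id 4, lvl 1).
Iteration 2: rows with parent in {4} -> NonFiction (id 6, lvl 2).
Iteration 3: rows with parent in {6} -> Drama (id 10, lvl 3).
Iteration 4: no rows with parent in {10}; recursion stops.
Total rows emitted: 4.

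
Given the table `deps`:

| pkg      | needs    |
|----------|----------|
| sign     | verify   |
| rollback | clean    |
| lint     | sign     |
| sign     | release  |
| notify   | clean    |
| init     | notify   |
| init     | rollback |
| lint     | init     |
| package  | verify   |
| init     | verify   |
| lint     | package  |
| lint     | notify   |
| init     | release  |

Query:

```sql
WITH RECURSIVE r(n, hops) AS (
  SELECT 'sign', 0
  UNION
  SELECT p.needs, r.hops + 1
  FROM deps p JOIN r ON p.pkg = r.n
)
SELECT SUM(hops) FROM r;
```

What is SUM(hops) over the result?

2

Base: (sign, hops=0).
Iteration 1: edges from {sign} -> (release, hops=1), (verify, hops=1).
Iteration 2: no outgoing edges from {release,verify}; recursion stops.
SUM(hops) = 0 + 1 + 1 = 2.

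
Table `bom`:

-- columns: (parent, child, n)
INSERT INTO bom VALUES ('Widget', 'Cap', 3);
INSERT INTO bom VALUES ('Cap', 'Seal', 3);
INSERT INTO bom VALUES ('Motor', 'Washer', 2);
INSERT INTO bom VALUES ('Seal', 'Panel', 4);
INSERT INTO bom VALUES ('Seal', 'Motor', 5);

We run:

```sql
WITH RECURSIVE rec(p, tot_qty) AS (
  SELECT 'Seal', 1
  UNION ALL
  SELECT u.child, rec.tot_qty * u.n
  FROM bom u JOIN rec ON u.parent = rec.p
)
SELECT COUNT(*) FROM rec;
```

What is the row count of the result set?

Base: (Seal, tot_qty=1).
Iteration 1: components of {Seal} -> Motor = 1*5 = 5, Panel = 1*4 = 4.
Iteration 2: components of {Motor,Panel} -> Washer = 5*2 = 10.
Iteration 3: no further components; recursion stops.
Total rows emitted: 4.

4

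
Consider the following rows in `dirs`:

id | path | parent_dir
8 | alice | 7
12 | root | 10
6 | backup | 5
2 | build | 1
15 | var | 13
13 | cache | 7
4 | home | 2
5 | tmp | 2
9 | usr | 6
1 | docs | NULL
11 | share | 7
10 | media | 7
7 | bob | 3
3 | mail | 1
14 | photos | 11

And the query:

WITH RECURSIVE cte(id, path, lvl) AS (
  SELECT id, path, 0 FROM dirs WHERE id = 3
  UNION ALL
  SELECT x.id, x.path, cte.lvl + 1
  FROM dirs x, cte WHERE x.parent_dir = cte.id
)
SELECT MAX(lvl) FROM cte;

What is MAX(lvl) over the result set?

Base: id=3 (mail) at lvl 0.
Iteration 1: rows with parent_dir in {3} -> bob (id 7, lvl 1).
Iteration 2: rows with parent_dir in {7} -> alice (id 8, lvl 2), media (id 10, lvl 2), share (id 11, lvl 2), cache (id 13, lvl 2).
Iteration 3: rows with parent_dir in {8,10,11,13} -> root (id 12, lvl 3), photos (id 14, lvl 3), var (id 15, lvl 3).
Iteration 4: no rows with parent_dir in {12,14,15}; recursion stops.
lvl values: 0, 1, 2, 2, 2, 2, 3, 3, 3; the maximum is 3.

3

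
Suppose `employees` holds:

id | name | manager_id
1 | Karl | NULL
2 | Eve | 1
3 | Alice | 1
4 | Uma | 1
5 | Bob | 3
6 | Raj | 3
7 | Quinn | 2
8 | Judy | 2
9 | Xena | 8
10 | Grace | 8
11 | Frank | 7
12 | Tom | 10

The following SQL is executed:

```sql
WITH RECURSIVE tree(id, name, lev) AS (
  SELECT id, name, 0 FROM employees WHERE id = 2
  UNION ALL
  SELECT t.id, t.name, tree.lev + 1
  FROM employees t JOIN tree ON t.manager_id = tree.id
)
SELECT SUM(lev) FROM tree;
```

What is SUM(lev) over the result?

11

Base: id=2 (Eve) at lev 0.
Iteration 1: rows with manager_id in {2} -> Quinn (id 7, lev 1), Judy (id 8, lev 1).
Iteration 2: rows with manager_id in {7,8} -> Xena (id 9, lev 2), Grace (id 10, lev 2), Frank (id 11, lev 2).
Iteration 3: rows with manager_id in {9,10,11} -> Tom (id 12, lev 3).
Iteration 4: no rows with manager_id in {12}; recursion stops.
SUM(lev) = 0 + 1 + 1 + 2 + 2 + 2 + 3 = 11.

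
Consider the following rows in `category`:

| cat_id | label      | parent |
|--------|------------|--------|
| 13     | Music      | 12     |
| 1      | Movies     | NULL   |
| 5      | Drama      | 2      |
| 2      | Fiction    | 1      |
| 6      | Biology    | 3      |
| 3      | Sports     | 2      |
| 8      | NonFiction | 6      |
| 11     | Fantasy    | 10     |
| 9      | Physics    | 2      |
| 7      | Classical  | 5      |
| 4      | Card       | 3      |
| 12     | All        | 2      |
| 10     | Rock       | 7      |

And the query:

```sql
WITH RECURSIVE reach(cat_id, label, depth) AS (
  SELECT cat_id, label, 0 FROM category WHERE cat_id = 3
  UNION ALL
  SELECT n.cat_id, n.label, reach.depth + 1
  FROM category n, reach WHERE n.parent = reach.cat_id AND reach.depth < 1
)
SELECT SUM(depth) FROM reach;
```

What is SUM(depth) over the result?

Base: cat_id=3 (Sports) at depth 0.
Iteration 1: rows with parent in {3} -> Card (id 4, depth 1), Biology (id 6, depth 1).
Iteration 2: depth < 1 fails for all current rows; recursion stops.
SUM(depth) = 0 + 1 + 1 = 2.

2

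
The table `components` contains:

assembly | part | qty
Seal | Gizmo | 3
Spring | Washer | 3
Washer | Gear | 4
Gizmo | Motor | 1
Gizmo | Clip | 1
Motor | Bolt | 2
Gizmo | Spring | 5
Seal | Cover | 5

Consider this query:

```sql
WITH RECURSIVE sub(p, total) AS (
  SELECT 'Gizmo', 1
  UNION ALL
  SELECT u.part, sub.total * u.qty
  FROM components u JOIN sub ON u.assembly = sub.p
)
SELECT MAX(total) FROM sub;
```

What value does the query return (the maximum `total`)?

60

Base: (Gizmo, total=1).
Iteration 1: components of {Gizmo} -> Clip = 1*1 = 1, Motor = 1*1 = 1, Spring = 1*5 = 5.
Iteration 2: components of {Clip,Motor,Spring} -> Bolt = 1*2 = 2, Washer = 5*3 = 15.
Iteration 3: components of {Bolt,Washer} -> Gear = 15*4 = 60.
Iteration 4: no further components; recursion stops.
total values: 1, 1, 1, 5, 2, 15, 60; the maximum is 60.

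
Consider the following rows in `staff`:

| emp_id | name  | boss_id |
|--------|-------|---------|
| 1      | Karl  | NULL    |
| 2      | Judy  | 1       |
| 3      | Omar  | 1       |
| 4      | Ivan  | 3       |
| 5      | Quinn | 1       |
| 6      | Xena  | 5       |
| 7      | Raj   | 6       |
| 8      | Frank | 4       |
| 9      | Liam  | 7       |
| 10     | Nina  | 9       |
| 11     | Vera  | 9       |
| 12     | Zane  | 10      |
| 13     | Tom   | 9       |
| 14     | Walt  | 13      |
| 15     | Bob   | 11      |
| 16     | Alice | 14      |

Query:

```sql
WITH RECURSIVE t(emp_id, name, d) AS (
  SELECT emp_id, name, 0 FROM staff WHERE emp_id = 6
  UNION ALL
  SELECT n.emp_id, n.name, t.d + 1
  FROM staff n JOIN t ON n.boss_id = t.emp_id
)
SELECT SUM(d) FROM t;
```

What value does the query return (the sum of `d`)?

Base: emp_id=6 (Xena) at d 0.
Iteration 1: rows with boss_id in {6} -> Raj (id 7, d 1).
Iteration 2: rows with boss_id in {7} -> Liam (id 9, d 2).
Iteration 3: rows with boss_id in {9} -> Nina (id 10, d 3), Vera (id 11, d 3), Tom (id 13, d 3).
Iteration 4: rows with boss_id in {10,11,13} -> Zane (id 12, d 4), Walt (id 14, d 4), Bob (id 15, d 4).
Iteration 5: rows with boss_id in {12,14,15} -> Alice (id 16, d 5).
Iteration 6: no rows with boss_id in {16}; recursion stops.
SUM(d) = 0 + 1 + 2 + 3 + 3 + 3 + 4 + 4 + 4 + 5 = 29.

29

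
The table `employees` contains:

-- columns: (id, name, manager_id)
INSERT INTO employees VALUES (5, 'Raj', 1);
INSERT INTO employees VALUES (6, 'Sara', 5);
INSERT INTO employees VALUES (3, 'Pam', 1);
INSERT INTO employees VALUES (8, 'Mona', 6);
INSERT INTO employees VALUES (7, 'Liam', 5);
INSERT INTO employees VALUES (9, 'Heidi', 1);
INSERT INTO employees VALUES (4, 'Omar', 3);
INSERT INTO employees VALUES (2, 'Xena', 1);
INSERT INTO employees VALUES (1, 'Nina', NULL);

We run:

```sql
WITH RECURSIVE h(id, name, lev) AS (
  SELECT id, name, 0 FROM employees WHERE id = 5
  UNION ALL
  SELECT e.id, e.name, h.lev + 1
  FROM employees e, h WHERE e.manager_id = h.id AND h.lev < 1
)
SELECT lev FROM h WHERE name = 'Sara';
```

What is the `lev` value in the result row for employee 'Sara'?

Base: id=5 (Raj) at lev 0.
Iteration 1: rows with manager_id in {5} -> Sara (id 6, lev 1), Liam (id 7, lev 1).
Iteration 2: lev < 1 fails for all current rows; recursion stops.

1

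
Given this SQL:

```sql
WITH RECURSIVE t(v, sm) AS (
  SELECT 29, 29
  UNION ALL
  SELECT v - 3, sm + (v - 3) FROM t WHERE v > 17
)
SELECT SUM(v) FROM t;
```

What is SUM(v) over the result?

115

Base: v=29, sm=29.
Iteration 1: 29 > 17 holds -> v = 29 - 3 = 26, sm = 29 + 26 = 55.
Iteration 2: 26 > 17 holds -> v = 26 - 3 = 23, sm = 55 + 23 = 78.
Iteration 3: 23 > 17 holds -> v = 23 - 3 = 20, sm = 78 + 20 = 98.
Iteration 4: 20 > 17 holds -> v = 20 - 3 = 17, sm = 98 + 17 = 115.
Iteration 5: 17 > 17 fails; recursion stops.
SUM(v) = 29 + 26 + 23 + 20 + 17 = 115.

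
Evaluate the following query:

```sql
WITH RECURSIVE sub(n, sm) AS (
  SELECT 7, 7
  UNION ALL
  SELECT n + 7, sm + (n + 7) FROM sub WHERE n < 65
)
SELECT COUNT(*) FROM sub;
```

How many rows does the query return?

Base: n=7, sm=7.
Iteration 1: 7 < 65 holds -> n = 7 + 7 = 14, sm = 7 + 14 = 21.
Iteration 2: 14 < 65 holds -> n = 14 + 7 = 21, sm = 21 + 21 = 42.
Iteration 3: 21 < 65 holds -> n = 21 + 7 = 28, sm = 42 + 28 = 70.
Iteration 4: 28 < 65 holds -> n = 28 + 7 = 35, sm = 70 + 35 = 105.
Iteration 5: 35 < 65 holds -> n = 35 + 7 = 42, sm = 105 + 42 = 147.
Iteration 6: 42 < 65 holds -> n = 42 + 7 = 49, sm = 147 + 49 = 196.
Iteration 7: 49 < 65 holds -> n = 49 + 7 = 56, sm = 196 + 56 = 252.
Iteration 8: 56 < 65 holds -> n = 56 + 7 = 63, sm = 252 + 63 = 315.
Iteration 9: 63 < 65 holds -> n = 63 + 7 = 70, sm = 315 + 70 = 385.
Iteration 10: 70 < 65 fails; recursion stops.
Total rows emitted: 10.

10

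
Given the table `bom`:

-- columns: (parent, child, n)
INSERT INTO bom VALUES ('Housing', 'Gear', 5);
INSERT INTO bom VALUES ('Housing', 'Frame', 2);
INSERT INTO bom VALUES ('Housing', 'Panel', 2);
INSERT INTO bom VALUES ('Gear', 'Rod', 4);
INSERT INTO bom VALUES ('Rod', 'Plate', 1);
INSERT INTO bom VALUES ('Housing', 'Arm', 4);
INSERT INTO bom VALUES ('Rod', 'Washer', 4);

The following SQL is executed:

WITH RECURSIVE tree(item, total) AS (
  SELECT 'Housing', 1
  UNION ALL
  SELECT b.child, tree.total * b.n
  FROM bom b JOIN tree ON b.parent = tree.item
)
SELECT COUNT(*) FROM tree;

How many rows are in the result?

Base: (Housing, total=1).
Iteration 1: components of {Housing} -> Arm = 1*4 = 4, Frame = 1*2 = 2, Gear = 1*5 = 5, Panel = 1*2 = 2.
Iteration 2: components of {Arm,Frame,Gear,Panel} -> Rod = 5*4 = 20.
Iteration 3: components of {Rod} -> Plate = 20*1 = 20, Washer = 20*4 = 80.
Iteration 4: no further components; recursion stops.
Total rows emitted: 8.

8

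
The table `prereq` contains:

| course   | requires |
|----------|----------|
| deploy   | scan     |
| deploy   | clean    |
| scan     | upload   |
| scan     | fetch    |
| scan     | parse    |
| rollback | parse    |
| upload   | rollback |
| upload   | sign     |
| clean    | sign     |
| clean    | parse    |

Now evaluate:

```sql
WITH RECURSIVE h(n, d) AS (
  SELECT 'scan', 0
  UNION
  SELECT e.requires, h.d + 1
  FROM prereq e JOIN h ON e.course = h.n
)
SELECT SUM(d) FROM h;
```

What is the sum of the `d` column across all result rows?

10

Base: (scan, d=0).
Iteration 1: edges from {scan} -> (fetch, d=1), (parse, d=1), (upload, d=1).
Iteration 2: edges from {fetch,parse,upload} -> (rollback, d=2), (sign, d=2).
Iteration 3: edges from {rollback,sign} -> (parse, d=3).
Iteration 4: no outgoing edges from {parse}; recursion stops.
SUM(d) = 0 + 1 + 1 + 1 + 2 + 2 + 3 = 10.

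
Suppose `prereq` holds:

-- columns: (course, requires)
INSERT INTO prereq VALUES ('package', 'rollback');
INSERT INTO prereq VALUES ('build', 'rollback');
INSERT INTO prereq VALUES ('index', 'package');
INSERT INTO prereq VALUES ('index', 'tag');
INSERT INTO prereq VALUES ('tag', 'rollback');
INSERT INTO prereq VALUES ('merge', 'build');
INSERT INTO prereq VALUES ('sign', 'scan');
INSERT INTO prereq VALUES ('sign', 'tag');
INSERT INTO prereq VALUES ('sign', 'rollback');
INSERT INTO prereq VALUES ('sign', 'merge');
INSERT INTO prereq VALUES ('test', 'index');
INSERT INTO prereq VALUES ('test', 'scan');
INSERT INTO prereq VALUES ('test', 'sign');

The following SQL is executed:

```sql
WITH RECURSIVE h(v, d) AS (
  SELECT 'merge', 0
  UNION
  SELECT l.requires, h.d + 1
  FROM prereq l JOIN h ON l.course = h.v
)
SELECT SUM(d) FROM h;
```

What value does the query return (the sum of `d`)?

Base: (merge, d=0).
Iteration 1: edges from {merge} -> (build, d=1).
Iteration 2: edges from {build} -> (rollback, d=2).
Iteration 3: no outgoing edges from {rollback}; recursion stops.
SUM(d) = 0 + 1 + 2 = 3.

3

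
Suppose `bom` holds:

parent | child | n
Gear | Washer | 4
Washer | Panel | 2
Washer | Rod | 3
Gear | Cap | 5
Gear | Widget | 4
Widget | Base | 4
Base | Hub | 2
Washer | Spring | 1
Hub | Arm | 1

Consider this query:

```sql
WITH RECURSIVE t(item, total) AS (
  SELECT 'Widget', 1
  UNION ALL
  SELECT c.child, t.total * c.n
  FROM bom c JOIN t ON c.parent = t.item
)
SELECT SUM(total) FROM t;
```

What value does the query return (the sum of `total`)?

21

Base: (Widget, total=1).
Iteration 1: components of {Widget} -> Base = 1*4 = 4.
Iteration 2: components of {Base} -> Hub = 4*2 = 8.
Iteration 3: components of {Hub} -> Arm = 8*1 = 8.
Iteration 4: no further components; recursion stops.
SUM(total) = 1 + 4 + 8 + 8 = 21.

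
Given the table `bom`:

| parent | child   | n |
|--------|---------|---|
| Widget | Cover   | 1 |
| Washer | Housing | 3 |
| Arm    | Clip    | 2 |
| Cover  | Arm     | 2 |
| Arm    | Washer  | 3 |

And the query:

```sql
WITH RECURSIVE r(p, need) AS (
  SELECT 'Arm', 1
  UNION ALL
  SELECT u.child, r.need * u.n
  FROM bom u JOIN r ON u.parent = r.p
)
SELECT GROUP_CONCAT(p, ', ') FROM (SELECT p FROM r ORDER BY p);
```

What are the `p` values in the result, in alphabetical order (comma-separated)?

Base: (Arm, need=1).
Iteration 1: components of {Arm} -> Clip = 1*2 = 2, Washer = 1*3 = 3.
Iteration 2: components of {Clip,Washer} -> Housing = 3*3 = 9.
Iteration 3: no further components; recursion stops.

Arm, Clip, Housing, Washer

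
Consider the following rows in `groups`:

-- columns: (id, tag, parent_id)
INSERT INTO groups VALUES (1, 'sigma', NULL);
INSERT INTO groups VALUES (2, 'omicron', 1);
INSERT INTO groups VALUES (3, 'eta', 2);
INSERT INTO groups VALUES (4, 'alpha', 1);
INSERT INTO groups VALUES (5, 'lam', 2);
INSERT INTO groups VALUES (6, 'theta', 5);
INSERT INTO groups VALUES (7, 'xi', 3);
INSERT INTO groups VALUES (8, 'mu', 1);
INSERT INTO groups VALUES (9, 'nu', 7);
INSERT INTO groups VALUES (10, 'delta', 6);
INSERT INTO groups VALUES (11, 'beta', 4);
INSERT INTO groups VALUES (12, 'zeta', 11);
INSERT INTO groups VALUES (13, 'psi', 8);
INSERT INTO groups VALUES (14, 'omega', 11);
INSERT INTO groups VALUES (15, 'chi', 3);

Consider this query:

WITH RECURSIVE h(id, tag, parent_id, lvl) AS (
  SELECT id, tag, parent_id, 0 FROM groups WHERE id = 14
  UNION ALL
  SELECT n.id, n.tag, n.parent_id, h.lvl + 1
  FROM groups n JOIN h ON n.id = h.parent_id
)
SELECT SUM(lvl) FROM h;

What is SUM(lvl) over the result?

6

Base: id=14 (omega), parent_id=11, lvl 0.
Iteration 1: join on id=11 -> beta (id 11, parent_id=4, lvl 1).
Iteration 2: join on id=4 -> alpha (id 4, parent_id=1, lvl 2).
Iteration 3: join on id=1 -> sigma (id 1, parent_id=NULL, lvl 3).
Iteration 4: parent_id is NULL; no match; recursion stops.
SUM(lvl) = 0 + 1 + 2 + 3 = 6.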